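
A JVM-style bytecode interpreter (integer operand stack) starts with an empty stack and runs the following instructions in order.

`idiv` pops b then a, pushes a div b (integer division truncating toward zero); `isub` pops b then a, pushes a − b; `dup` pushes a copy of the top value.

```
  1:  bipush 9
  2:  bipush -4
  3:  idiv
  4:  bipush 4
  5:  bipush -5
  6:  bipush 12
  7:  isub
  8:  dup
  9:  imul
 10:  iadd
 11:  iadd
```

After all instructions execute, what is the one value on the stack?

bipush 9  : [9]
bipush -4 : [9, -4]
idiv      : [-2]
bipush 4  : [-2, 4]
bipush -5 : [-2, 4, -5]
bipush 12 : [-2, 4, -5, 12]
isub      : [-2, 4, -17]
dup       : [-2, 4, -17, -17]
imul      : [-2, 4, 289]
iadd      : [-2, 293]
iadd      : [291]

291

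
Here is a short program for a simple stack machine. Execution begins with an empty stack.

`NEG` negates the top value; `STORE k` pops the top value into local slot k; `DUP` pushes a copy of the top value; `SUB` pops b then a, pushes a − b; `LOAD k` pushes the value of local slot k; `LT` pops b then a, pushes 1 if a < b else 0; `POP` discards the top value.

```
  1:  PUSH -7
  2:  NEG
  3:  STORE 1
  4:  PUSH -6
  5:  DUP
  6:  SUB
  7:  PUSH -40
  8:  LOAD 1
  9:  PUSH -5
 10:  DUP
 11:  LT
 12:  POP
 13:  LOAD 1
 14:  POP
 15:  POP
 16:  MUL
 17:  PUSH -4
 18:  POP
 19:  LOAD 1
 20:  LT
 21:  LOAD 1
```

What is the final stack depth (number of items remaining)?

2

PUSH -7  : -7
NEG      : 7
STORE 1  : (empty)
PUSH -6  : -6
DUP      : -6 -6
SUB      : 0
PUSH -40 : 0 -40
LOAD 1   : 0 -40 7
PUSH -5  : 0 -40 7 -5
DUP      : 0 -40 7 -5 -5
LT       : 0 -40 7 0
POP      : 0 -40 7
LOAD 1   : 0 -40 7 7
POP      : 0 -40 7
POP      : 0 -40
MUL      : 0
PUSH -4  : 0 -4
POP      : 0
LOAD 1   : 0 7
LT       : 1
LOAD 1   : 1 7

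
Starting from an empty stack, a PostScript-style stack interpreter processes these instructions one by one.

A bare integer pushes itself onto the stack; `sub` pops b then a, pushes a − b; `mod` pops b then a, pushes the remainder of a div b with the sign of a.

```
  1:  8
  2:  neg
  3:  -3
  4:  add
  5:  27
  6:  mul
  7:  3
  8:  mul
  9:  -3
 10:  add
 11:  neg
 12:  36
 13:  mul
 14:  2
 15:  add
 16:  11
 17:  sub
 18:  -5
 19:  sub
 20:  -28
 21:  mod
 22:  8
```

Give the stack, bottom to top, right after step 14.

[32184, 2]

8   : [8]
neg : [-8]
-3  : [-8, -3]
add : [-11]
27  : [-11, 27]
mul : [-297]
3   : [-297, 3]
mul : [-891]
-3  : [-891, -3]
add : [-894]
neg : [894]
36  : [894, 36]
mul : [32184]
2   : [32184, 2]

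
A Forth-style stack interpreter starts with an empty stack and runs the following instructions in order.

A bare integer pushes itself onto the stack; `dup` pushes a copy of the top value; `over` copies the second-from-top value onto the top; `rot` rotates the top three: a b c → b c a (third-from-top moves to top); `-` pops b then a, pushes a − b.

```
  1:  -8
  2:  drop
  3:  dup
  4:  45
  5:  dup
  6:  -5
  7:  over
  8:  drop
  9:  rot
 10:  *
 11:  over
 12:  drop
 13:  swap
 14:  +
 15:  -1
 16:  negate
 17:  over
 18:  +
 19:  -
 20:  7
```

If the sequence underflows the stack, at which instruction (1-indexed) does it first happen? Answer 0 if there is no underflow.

3

-8   : [-8]
drop : []
dup  — needs 1 operand, stack has 0 → underflow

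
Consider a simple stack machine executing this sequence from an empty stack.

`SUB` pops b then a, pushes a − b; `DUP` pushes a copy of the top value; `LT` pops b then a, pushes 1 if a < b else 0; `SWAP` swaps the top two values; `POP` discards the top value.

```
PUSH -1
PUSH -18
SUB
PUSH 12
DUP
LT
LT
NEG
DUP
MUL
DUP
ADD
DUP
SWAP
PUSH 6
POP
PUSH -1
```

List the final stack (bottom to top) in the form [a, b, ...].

PUSH -1  : [-1]
PUSH -18 : [-1, -18]
SUB      : [17]
PUSH 12  : [17, 12]
DUP      : [17, 12, 12]
LT       : [17, 0]
LT       : [0]
NEG      : [0]
DUP      : [0, 0]
MUL      : [0]
DUP      : [0, 0]
ADD      : [0]
DUP      : [0, 0]
SWAP     : [0, 0]
PUSH 6   : [0, 0, 6]
POP      : [0, 0]
PUSH -1  : [0, 0, -1]

[0, 0, -1]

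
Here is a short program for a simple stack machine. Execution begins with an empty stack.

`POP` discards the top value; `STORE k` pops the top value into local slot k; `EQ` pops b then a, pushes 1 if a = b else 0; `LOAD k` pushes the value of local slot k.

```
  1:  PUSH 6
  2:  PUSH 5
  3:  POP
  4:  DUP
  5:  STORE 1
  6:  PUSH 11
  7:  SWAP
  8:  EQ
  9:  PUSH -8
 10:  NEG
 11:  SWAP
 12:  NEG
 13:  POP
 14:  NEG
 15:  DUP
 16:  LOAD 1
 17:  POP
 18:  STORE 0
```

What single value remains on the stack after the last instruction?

-8

PUSH 6   [6]
PUSH 5   [6, 5]
POP      [6]
DUP      [6, 6]
STORE 1  [6]
PUSH 11  [6, 11]
SWAP     [11, 6]
EQ       [0]
PUSH -8  [0, -8]
NEG      [0, 8]
SWAP     [8, 0]
NEG      [8, 0]
POP      [8]
NEG      [-8]
DUP      [-8, -8]
LOAD 1   [-8, -8, 6]
POP      [-8, -8]
STORE 0  [-8]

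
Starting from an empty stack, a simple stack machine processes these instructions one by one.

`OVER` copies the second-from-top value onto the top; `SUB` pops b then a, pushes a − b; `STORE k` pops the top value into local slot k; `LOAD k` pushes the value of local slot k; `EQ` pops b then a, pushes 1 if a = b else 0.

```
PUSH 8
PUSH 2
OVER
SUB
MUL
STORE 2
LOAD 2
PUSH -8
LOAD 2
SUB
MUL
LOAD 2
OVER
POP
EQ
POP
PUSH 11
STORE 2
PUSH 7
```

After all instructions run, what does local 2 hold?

PUSH 8  : [8]
PUSH 2  : [8, 2]
OVER    : [8, 2, 8]
SUB     : [8, -6]
MUL     : [-48]
STORE 2 : []
LOAD 2  : [-48]
PUSH -8 : [-48, -8]
LOAD 2  : [-48, -8, -48]
SUB     : [-48, 40]
MUL     : [-1920]
LOAD 2  : [-1920, -48]
OVER    : [-1920, -48, -1920]
POP     : [-1920, -48]
EQ      : [0]
POP     : []
PUSH 11 : [11]
STORE 2 : []
PUSH 7  : [7]

11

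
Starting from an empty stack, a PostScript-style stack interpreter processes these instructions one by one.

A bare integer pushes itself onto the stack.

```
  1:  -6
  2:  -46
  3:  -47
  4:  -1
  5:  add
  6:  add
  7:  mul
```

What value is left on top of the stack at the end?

-6  → [-6]
-46 → [-6, -46]
-47 → [-6, -46, -47]
-1  → [-6, -46, -47, -1]
add → [-6, -46, -48]
add → [-6, -94]
mul → [564]

564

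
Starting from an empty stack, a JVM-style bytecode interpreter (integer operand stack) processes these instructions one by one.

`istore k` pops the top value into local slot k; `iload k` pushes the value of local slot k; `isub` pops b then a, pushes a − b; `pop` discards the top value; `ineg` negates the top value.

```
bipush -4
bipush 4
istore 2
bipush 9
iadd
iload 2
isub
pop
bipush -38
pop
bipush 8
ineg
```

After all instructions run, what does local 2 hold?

4

bipush -4  → -4
bipush 4   → -4 4
istore 2   → -4
bipush 9   → -4 9
iadd       → 5
iload 2    → 5 4
isub       → 1
pop        → (empty)
bipush -38 → -38
pop        → (empty)
bipush 8   → 8
ineg       → -8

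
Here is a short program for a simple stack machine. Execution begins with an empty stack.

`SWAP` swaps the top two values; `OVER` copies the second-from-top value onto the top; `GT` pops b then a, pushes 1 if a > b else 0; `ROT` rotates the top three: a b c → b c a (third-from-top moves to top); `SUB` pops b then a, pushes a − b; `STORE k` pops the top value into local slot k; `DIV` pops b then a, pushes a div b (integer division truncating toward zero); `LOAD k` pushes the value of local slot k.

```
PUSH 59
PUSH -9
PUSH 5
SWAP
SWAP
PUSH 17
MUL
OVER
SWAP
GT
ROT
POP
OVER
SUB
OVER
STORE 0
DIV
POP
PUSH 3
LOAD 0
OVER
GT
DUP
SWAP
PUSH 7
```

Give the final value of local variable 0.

PUSH 59 → [59]
PUSH -9 → [59, -9]
PUSH 5  → [59, -9, 5]
SWAP    → [59, 5, -9]
SWAP    → [59, -9, 5]
PUSH 17 → [59, -9, 5, 17]
MUL     → [59, -9, 85]
OVER    → [59, -9, 85, -9]
SWAP    → [59, -9, -9, 85]
GT      → [59, -9, 0]
ROT     → [-9, 0, 59]
POP     → [-9, 0]
OVER    → [-9, 0, -9]
SUB     → [-9, 9]
OVER    → [-9, 9, -9]
STORE 0 → [-9, 9]
DIV     → [-1]
POP     → []
PUSH 3  → [3]
LOAD 0  → [3, -9]
OVER    → [3, -9, 3]
GT      → [3, 0]
DUP     → [3, 0, 0]
SWAP    → [3, 0, 0]
PUSH 7  → [3, 0, 0, 7]

-9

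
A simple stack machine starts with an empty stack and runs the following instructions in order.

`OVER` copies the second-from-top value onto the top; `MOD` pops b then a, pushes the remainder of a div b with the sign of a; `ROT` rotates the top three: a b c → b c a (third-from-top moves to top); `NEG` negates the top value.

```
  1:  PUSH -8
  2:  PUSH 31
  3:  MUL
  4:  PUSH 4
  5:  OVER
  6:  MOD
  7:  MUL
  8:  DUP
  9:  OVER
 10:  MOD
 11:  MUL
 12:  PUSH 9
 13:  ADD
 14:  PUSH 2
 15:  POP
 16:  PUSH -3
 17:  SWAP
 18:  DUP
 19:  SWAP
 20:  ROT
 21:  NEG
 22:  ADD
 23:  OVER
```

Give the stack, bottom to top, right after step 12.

[0, 9]

PUSH -8 → -8
PUSH 31 → -8 31
MUL     → -248
PUSH 4  → -248 4
OVER    → -248 4 -248
MOD     → -248 4
MUL     → -992
DUP     → -992 -992
OVER    → -992 -992 -992
MOD     → -992 0
MUL     → 0
PUSH 9  → 0 9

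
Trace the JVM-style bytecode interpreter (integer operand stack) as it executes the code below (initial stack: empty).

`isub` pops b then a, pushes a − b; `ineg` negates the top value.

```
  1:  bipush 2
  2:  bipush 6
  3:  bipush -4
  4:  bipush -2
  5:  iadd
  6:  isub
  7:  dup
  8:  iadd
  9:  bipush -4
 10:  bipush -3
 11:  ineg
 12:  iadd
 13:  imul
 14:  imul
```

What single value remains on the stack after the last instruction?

-48

bipush 2  -> [2]
bipush 6  -> [2, 6]
bipush -4 -> [2, 6, -4]
bipush -2 -> [2, 6, -4, -2]
iadd      -> [2, 6, -6]
isub      -> [2, 12]
dup       -> [2, 12, 12]
iadd      -> [2, 24]
bipush -4 -> [2, 24, -4]
bipush -3 -> [2, 24, -4, -3]
ineg      -> [2, 24, -4, 3]
iadd      -> [2, 24, -1]
imul      -> [2, -24]
imul      -> [-48]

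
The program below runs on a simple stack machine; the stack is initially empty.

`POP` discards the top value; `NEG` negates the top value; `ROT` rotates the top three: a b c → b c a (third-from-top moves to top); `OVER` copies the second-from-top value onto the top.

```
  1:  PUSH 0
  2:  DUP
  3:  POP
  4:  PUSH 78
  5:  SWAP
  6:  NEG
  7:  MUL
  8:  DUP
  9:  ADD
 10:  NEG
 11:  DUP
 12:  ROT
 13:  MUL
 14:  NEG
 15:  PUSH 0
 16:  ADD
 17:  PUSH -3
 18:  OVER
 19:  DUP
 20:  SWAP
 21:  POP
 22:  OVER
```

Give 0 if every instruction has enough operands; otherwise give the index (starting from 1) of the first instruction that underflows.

12

PUSH 0  -> 0
DUP     -> 0 0
POP     -> 0
PUSH 78 -> 0 78
SWAP    -> 78 0
NEG     -> 78 0
MUL     -> 0
DUP     -> 0 0
ADD     -> 0
NEG     -> 0
DUP     -> 0 0
ROT  — needs 3 operands, stack has 2 → underflow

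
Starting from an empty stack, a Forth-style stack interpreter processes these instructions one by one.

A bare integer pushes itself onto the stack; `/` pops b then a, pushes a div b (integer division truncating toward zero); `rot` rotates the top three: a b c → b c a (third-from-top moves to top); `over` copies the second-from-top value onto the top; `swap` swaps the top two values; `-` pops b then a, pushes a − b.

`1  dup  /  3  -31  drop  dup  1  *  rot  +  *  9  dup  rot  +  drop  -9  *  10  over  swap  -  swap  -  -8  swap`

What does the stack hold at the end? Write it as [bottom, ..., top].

[-8, -10]

1    : 1
dup  : 1 1
/    : 1
3    : 1 3
-31  : 1 3 -31
drop : 1 3
dup  : 1 3 3
1    : 1 3 3 1
*    : 1 3 3
rot  : 3 3 1
+    : 3 4
*    : 12
9    : 12 9
dup  : 12 9 9
rot  : 9 9 12
+    : 9 21
drop : 9
-9   : 9 -9
*    : -81
10   : -81 10
over : -81 10 -81
swap : -81 -81 10
-    : -81 -91
swap : -91 -81
-    : -10
-8   : -10 -8
swap : -8 -10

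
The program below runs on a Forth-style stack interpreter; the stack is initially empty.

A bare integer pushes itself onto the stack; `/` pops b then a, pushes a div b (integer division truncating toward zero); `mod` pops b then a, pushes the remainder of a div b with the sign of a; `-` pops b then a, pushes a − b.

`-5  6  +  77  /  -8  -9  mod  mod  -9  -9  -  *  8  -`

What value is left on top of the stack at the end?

-8

-5  → -5
6   → -5 6
+   → 1
77  → 1 77
/   → 0
-8  → 0 -8
-9  → 0 -8 -9
mod → 0 -8
mod → 0
-9  → 0 -9
-9  → 0 -9 -9
-   → 0 0
*   → 0
8   → 0 8
-   → -8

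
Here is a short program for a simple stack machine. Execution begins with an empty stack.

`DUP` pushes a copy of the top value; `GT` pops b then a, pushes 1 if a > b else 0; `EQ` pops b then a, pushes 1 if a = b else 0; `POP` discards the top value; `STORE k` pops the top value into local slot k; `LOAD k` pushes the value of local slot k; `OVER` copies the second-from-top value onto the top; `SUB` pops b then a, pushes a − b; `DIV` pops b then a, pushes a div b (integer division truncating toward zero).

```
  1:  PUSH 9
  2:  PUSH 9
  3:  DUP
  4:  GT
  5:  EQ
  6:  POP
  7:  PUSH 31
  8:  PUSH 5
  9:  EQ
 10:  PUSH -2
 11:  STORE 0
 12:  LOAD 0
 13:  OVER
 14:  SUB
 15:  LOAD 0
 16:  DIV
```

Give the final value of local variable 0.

-2

PUSH 9  : 9
PUSH 9  : 9 9
DUP     : 9 9 9
GT      : 9 0
EQ      : 0
POP     : (empty)
PUSH 31 : 31
PUSH 5  : 31 5
EQ      : 0
PUSH -2 : 0 -2
STORE 0 : 0
LOAD 0  : 0 -2
OVER    : 0 -2 0
SUB     : 0 -2
LOAD 0  : 0 -2 -2
DIV     : 0 1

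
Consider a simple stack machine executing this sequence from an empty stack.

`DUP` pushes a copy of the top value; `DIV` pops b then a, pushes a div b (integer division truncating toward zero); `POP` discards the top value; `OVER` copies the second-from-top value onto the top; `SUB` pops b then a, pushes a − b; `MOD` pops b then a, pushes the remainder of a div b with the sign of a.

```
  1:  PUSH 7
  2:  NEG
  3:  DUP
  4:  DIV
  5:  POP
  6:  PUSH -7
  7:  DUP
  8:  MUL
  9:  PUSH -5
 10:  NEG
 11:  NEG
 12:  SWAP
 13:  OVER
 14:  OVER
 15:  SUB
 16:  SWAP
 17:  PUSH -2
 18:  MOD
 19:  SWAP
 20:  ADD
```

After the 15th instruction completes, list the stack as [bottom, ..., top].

[-5, 49, -54]

PUSH 7  : 7
NEG     : -7
DUP     : -7 -7
DIV     : 1
POP     : (empty)
PUSH -7 : -7
DUP     : -7 -7
MUL     : 49
PUSH -5 : 49 -5
NEG     : 49 5
NEG     : 49 -5
SWAP    : -5 49
OVER    : -5 49 -5
OVER    : -5 49 -5 49
SUB     : -5 49 -54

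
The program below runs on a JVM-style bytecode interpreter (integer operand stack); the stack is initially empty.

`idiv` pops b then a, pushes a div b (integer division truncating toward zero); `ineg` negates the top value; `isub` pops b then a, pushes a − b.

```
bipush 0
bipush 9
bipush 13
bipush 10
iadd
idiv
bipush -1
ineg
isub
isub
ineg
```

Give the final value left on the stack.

bipush 0  → 0
bipush 9  → 0 9
bipush 13 → 0 9 13
bipush 10 → 0 9 13 10
iadd      → 0 9 23
idiv      → 0 0
bipush -1 → 0 0 -1
ineg      → 0 0 1
isub      → 0 -1
isub      → 1
ineg      → -1

-1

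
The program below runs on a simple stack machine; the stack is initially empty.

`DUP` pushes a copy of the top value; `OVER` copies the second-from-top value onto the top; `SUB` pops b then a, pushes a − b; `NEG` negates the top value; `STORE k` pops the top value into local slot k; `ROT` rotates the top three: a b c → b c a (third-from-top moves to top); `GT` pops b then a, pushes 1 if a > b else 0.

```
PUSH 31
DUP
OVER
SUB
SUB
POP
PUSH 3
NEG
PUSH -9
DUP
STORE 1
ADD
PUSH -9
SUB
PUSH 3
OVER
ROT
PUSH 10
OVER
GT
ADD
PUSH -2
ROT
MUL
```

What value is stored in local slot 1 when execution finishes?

PUSH 31 → [31]
DUP     → [31, 31]
OVER    → [31, 31, 31]
SUB     → [31, 0]
SUB     → [31]
POP     → []
PUSH 3  → [3]
NEG     → [-3]
PUSH -9 → [-3, -9]
DUP     → [-3, -9, -9]
STORE 1 → [-3, -9]
ADD     → [-12]
PUSH -9 → [-12, -9]
SUB     → [-3]
PUSH 3  → [-3, 3]
OVER    → [-3, 3, -3]
ROT     → [3, -3, -3]
PUSH 10 → [3, -3, -3, 10]
OVER    → [3, -3, -3, 10, -3]
GT      → [3, -3, -3, 1]
ADD     → [3, -3, -2]
PUSH -2 → [3, -3, -2, -2]
ROT     → [3, -2, -2, -3]
MUL     → [3, -2, 6]

-9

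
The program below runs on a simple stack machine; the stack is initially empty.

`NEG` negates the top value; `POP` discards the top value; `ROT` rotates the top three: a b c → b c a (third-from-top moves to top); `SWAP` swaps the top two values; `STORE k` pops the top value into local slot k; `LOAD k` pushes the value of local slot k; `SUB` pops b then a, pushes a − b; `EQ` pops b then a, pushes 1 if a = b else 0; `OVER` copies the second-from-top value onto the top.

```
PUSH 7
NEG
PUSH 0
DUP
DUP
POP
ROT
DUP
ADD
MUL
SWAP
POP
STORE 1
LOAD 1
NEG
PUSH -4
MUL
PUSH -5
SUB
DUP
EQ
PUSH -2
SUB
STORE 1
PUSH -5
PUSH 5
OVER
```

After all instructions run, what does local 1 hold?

3

PUSH 7  → [7]
NEG     → [-7]
PUSH 0  → [-7, 0]
DUP     → [-7, 0, 0]
DUP     → [-7, 0, 0, 0]
POP     → [-7, 0, 0]
ROT     → [0, 0, -7]
DUP     → [0, 0, -7, -7]
ADD     → [0, 0, -14]
MUL     → [0, 0]
SWAP    → [0, 0]
POP     → [0]
STORE 1 → []
LOAD 1  → [0]
NEG     → [0]
PUSH -4 → [0, -4]
MUL     → [0]
PUSH -5 → [0, -5]
SUB     → [5]
DUP     → [5, 5]
EQ      → [1]
PUSH -2 → [1, -2]
SUB     → [3]
STORE 1 → []
PUSH -5 → [-5]
PUSH 5  → [-5, 5]
OVER    → [-5, 5, -5]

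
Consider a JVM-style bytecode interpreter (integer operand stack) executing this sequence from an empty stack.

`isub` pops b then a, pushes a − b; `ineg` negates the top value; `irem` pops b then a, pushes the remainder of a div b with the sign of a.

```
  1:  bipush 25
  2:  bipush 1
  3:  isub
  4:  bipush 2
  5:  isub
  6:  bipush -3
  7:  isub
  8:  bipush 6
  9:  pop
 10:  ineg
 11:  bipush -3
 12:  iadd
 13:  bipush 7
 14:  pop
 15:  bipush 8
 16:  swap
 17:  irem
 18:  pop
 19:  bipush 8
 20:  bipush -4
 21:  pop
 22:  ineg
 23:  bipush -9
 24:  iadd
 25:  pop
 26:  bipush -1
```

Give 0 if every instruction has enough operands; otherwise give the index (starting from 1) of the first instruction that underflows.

bipush 25 : [25]
bipush 1  : [25, 1]
isub      : [24]
bipush 2  : [24, 2]
isub      : [22]
bipush -3 : [22, -3]
isub      : [25]
bipush 6  : [25, 6]
pop       : [25]
ineg      : [-25]
bipush -3 : [-25, -3]
iadd      : [-28]
bipush 7  : [-28, 7]
pop       : [-28]
bipush 8  : [-28, 8]
swap      : [8, -28]
irem      : [8]
pop       : []
bipush 8  : [8]
bipush -4 : [8, -4]
pop       : [8]
ineg      : [-8]
bipush -9 : [-8, -9]
iadd      : [-17]
pop       : []
bipush -1 : [-1]

0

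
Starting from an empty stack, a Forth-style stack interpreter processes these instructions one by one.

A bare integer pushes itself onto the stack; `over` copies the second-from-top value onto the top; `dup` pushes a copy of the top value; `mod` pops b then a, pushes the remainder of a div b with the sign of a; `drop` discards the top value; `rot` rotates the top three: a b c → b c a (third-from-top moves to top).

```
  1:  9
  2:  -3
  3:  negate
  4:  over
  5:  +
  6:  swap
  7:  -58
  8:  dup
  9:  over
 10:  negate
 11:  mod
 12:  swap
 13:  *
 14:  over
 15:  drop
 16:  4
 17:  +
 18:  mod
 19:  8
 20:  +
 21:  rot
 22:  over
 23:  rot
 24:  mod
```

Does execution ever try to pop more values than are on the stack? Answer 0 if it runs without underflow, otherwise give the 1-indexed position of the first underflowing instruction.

21

9      → 9
-3     → 9 -3
negate → 9 3
over   → 9 3 9
+      → 9 12
swap   → 12 9
-58    → 12 9 -58
dup    → 12 9 -58 -58
over   → 12 9 -58 -58 -58
negate → 12 9 -58 -58 58
mod    → 12 9 -58 0
swap   → 12 9 0 -58
*      → 12 9 0
over   → 12 9 0 9
drop   → 12 9 0
4      → 12 9 0 4
+      → 12 9 4
mod    → 12 1
8      → 12 1 8
+      → 12 9
rot  — needs 3 operands, stack has 2 → underflow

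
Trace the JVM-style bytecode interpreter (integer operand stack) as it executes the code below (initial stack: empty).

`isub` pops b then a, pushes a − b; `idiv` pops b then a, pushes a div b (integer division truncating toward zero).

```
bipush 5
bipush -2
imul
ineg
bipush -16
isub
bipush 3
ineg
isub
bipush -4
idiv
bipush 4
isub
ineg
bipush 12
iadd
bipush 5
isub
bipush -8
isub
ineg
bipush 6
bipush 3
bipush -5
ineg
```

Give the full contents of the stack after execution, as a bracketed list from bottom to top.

[-26, 6, 3, 5]

bipush 5   -> 5
bipush -2  -> 5 -2
imul       -> -10
ineg       -> 10
bipush -16 -> 10 -16
isub       -> 26
bipush 3   -> 26 3
ineg       -> 26 -3
isub       -> 29
bipush -4  -> 29 -4
idiv       -> -7
bipush 4   -> -7 4
isub       -> -11
ineg       -> 11
bipush 12  -> 11 12
iadd       -> 23
bipush 5   -> 23 5
isub       -> 18
bipush -8  -> 18 -8
isub       -> 26
ineg       -> -26
bipush 6   -> -26 6
bipush 3   -> -26 6 3
bipush -5  -> -26 6 3 -5
ineg       -> -26 6 3 5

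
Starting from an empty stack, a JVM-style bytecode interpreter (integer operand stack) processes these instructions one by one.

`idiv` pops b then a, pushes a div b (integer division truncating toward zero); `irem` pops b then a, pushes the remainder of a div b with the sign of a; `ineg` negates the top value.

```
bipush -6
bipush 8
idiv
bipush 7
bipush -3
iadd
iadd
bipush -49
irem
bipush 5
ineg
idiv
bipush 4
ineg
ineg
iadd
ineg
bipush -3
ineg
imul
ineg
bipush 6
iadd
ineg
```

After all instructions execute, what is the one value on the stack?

bipush -6   -6
bipush 8    -6 8
idiv        0
bipush 7    0 7
bipush -3   0 7 -3
iadd        0 4
iadd        4
bipush -49  4 -49
irem        4
bipush 5    4 5
ineg        4 -5
idiv        0
bipush 4    0 4
ineg        0 -4
ineg        0 4
iadd        4
ineg        -4
bipush -3   -4 -3
ineg        -4 3
imul        -12
ineg        12
bipush 6    12 6
iadd        18
ineg        -18

-18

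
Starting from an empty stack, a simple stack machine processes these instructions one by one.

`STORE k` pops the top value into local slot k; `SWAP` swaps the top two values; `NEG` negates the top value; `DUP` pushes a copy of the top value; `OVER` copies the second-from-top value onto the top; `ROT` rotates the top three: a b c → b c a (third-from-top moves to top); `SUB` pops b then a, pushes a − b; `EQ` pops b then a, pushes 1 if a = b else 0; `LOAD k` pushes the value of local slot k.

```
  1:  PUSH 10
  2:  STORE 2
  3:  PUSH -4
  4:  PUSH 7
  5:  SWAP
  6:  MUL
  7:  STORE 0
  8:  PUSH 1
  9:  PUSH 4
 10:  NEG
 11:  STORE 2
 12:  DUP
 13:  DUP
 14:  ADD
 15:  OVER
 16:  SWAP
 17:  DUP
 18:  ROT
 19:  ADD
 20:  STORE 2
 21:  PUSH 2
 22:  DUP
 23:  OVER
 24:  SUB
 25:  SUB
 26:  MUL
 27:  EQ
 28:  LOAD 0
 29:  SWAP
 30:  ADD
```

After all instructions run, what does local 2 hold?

PUSH 10 : [10]
STORE 2 : []
PUSH -4 : [-4]
PUSH 7  : [-4, 7]
SWAP    : [7, -4]
MUL     : [-28]
STORE 0 : []
PUSH 1  : [1]
PUSH 4  : [1, 4]
NEG     : [1, -4]
STORE 2 : [1]
DUP     : [1, 1]
DUP     : [1, 1, 1]
ADD     : [1, 2]
OVER    : [1, 2, 1]
SWAP    : [1, 1, 2]
DUP     : [1, 1, 2, 2]
ROT     : [1, 2, 2, 1]
ADD     : [1, 2, 3]
STORE 2 : [1, 2]
PUSH 2  : [1, 2, 2]
DUP     : [1, 2, 2, 2]
OVER    : [1, 2, 2, 2, 2]
SUB     : [1, 2, 2, 0]
SUB     : [1, 2, 2]
MUL     : [1, 4]
EQ      : [0]
LOAD 0  : [0, -28]
SWAP    : [-28, 0]
ADD     : [-28]

3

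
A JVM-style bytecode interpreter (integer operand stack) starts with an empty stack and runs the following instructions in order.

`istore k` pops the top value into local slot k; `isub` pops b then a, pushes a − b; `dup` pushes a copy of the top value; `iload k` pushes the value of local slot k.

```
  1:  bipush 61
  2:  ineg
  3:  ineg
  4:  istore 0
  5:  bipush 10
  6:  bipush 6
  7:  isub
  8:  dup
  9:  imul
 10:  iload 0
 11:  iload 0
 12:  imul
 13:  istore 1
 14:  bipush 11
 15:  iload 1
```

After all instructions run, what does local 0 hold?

61

bipush 61 : [61]
ineg      : [-61]
ineg      : [61]
istore 0  : []
bipush 10 : [10]
bipush 6  : [10, 6]
isub      : [4]
dup       : [4, 4]
imul      : [16]
iload 0   : [16, 61]
iload 0   : [16, 61, 61]
imul      : [16, 3721]
istore 1  : [16]
bipush 11 : [16, 11]
iload 1   : [16, 11, 3721]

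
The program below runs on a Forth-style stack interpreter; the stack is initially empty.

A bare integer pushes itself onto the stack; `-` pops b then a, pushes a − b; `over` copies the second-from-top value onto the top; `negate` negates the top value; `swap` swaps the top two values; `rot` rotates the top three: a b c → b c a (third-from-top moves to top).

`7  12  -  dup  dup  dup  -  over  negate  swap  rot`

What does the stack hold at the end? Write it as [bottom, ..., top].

7      → [7]
12     → [7, 12]
-      → [-5]
dup    → [-5, -5]
dup    → [-5, -5, -5]
dup    → [-5, -5, -5, -5]
-      → [-5, -5, 0]
over   → [-5, -5, 0, -5]
negate → [-5, -5, 0, 5]
swap   → [-5, -5, 5, 0]
rot    → [-5, 5, 0, -5]

[-5, 5, 0, -5]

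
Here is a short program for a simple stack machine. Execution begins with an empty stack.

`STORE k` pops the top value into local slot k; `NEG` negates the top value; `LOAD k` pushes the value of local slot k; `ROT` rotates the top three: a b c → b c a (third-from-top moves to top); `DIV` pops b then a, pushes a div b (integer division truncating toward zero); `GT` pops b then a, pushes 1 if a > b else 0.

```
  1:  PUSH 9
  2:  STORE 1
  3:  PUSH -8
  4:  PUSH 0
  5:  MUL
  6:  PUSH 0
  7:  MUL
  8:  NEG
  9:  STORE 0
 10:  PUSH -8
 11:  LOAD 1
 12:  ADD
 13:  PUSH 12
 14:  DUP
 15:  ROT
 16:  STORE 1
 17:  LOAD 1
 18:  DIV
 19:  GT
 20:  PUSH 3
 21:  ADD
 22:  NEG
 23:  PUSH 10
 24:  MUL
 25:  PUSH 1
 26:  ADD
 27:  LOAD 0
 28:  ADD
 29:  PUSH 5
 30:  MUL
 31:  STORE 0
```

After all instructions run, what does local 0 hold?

-145

PUSH 9   9
STORE 1  (empty)
PUSH -8  -8
PUSH 0   -8 0
MUL      0
PUSH 0   0 0
MUL      0
NEG      0
STORE 0  (empty)
PUSH -8  -8
LOAD 1   -8 9
ADD      1
PUSH 12  1 12
DUP      1 12 12
ROT      12 12 1
STORE 1  12 12
LOAD 1   12 12 1
DIV      12 12
GT       0
PUSH 3   0 3
ADD      3
NEG      -3
PUSH 10  -3 10
MUL      -30
PUSH 1   -30 1
ADD      -29
LOAD 0   -29 0
ADD      -29
PUSH 5   -29 5
MUL      -145
STORE 0  (empty)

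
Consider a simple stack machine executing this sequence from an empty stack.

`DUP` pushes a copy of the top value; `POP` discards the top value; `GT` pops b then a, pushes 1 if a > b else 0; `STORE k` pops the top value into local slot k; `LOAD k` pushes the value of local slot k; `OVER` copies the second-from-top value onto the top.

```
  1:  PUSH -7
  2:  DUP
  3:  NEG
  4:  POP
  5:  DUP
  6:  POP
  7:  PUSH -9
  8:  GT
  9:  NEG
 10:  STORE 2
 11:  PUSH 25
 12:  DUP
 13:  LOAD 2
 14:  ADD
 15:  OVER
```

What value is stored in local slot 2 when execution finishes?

PUSH -7 → [-7]
DUP     → [-7, -7]
NEG     → [-7, 7]
POP     → [-7]
DUP     → [-7, -7]
POP     → [-7]
PUSH -9 → [-7, -9]
GT      → [1]
NEG     → [-1]
STORE 2 → []
PUSH 25 → [25]
DUP     → [25, 25]
LOAD 2  → [25, 25, -1]
ADD     → [25, 24]
OVER    → [25, 24, 25]

-1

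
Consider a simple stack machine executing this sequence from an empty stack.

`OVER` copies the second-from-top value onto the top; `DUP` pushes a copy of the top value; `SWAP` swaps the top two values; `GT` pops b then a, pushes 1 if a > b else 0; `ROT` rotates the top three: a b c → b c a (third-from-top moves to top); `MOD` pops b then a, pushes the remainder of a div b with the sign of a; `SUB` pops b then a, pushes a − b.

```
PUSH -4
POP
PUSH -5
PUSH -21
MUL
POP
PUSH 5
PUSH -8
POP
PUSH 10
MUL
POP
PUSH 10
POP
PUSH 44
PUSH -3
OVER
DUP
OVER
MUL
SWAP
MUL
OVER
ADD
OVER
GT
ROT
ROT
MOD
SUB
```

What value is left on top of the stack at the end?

PUSH -4  : -4
POP      : (empty)
PUSH -5  : -5
PUSH -21 : -5 -21
MUL      : 105
POP      : (empty)
PUSH 5   : 5
PUSH -8  : 5 -8
POP      : 5
PUSH 10  : 5 10
MUL      : 50
POP      : (empty)
PUSH 10  : 10
POP      : (empty)
PUSH 44  : 44
PUSH -3  : 44 -3
OVER     : 44 -3 44
DUP      : 44 -3 44 44
OVER     : 44 -3 44 44 44
MUL      : 44 -3 44 1936
SWAP     : 44 -3 1936 44
MUL      : 44 -3 85184
OVER     : 44 -3 85184 -3
ADD      : 44 -3 85181
OVER     : 44 -3 85181 -3
GT       : 44 -3 1
ROT      : -3 1 44
ROT      : 1 44 -3
MOD      : 1 2
SUB      : -1

-1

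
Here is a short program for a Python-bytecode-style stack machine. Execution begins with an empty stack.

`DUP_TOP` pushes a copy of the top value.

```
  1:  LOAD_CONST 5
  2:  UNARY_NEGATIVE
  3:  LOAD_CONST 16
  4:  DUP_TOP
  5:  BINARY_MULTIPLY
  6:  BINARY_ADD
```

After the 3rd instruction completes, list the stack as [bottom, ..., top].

[-5, 16]

LOAD_CONST 5   → [5]
UNARY_NEGATIVE → [-5]
LOAD_CONST 16  → [-5, 16]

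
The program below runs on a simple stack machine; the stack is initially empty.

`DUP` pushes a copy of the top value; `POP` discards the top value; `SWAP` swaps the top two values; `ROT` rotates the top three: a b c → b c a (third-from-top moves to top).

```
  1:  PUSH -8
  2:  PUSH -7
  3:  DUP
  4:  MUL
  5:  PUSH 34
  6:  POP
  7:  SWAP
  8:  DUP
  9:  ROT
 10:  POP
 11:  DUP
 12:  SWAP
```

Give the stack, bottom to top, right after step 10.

PUSH -8 : -8
PUSH -7 : -8 -7
DUP     : -8 -7 -7
MUL     : -8 49
PUSH 34 : -8 49 34
POP     : -8 49
SWAP    : 49 -8
DUP     : 49 -8 -8
ROT     : -8 -8 49
POP     : -8 -8

[-8, -8]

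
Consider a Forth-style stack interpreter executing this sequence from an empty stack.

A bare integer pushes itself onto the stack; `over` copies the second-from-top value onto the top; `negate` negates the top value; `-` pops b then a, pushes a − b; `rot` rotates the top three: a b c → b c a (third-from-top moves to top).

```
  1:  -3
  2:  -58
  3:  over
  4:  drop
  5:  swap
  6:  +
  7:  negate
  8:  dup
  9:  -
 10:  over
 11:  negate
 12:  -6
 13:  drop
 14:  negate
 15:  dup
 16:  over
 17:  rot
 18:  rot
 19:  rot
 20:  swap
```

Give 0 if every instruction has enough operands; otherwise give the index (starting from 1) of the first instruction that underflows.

-3     -> [-3]
-58    -> [-3, -58]
over   -> [-3, -58, -3]
drop   -> [-3, -58]
swap   -> [-58, -3]
+      -> [-61]
negate -> [61]
dup    -> [61, 61]
-      -> [0]
over  — needs 2 operands, stack has 1 → underflow

10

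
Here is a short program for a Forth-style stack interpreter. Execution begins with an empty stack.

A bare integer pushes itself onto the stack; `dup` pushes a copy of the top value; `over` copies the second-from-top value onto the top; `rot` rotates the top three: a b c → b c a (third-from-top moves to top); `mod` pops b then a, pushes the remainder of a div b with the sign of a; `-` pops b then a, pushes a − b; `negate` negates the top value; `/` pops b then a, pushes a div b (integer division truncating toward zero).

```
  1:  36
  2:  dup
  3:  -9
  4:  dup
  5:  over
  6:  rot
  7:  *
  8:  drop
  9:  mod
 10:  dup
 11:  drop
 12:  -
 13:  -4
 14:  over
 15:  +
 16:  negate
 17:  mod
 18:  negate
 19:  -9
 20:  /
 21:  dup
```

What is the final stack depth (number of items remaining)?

36      [36]
dup     [36, 36]
-9      [36, 36, -9]
dup     [36, 36, -9, -9]
over    [36, 36, -9, -9, -9]
rot     [36, 36, -9, -9, -9]
*       [36, 36, -9, 81]
drop    [36, 36, -9]
mod     [36, 0]
dup     [36, 0, 0]
drop    [36, 0]
-       [36]
-4      [36, -4]
over    [36, -4, 36]
+       [36, 32]
negate  [36, -32]
mod     [4]
negate  [-4]
-9      [-4, -9]
/       [0]
dup     [0, 0]

2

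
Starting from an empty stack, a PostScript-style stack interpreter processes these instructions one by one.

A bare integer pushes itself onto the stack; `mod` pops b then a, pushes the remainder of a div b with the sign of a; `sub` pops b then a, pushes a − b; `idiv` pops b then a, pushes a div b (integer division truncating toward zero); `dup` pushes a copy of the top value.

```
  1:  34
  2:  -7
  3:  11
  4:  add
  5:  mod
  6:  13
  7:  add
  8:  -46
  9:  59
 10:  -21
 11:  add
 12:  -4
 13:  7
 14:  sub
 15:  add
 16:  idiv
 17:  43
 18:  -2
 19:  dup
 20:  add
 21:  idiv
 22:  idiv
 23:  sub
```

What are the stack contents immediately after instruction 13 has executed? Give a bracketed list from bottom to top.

34  -> 34
-7  -> 34 -7
11  -> 34 -7 11
add -> 34 4
mod -> 2
13  -> 2 13
add -> 15
-46 -> 15 -46
59  -> 15 -46 59
-21 -> 15 -46 59 -21
add -> 15 -46 38
-4  -> 15 -46 38 -4
7   -> 15 -46 38 -4 7

[15, -46, 38, -4, 7]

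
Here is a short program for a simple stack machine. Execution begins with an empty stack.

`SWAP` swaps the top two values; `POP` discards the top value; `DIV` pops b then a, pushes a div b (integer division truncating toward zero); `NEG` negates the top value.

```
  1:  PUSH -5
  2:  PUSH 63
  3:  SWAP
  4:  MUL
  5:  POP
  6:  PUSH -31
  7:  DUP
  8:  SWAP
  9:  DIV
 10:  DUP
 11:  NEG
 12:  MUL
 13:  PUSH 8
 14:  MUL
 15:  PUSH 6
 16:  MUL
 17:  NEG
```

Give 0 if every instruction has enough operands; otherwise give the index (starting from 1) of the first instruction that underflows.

0

PUSH -5  → [-5]
PUSH 63  → [-5, 63]
SWAP     → [63, -5]
MUL      → [-315]
POP      → []
PUSH -31 → [-31]
DUP      → [-31, -31]
SWAP     → [-31, -31]
DIV      → [1]
DUP      → [1, 1]
NEG      → [1, -1]
MUL      → [-1]
PUSH 8   → [-1, 8]
MUL      → [-8]
PUSH 6   → [-8, 6]
MUL      → [-48]
NEG      → [48]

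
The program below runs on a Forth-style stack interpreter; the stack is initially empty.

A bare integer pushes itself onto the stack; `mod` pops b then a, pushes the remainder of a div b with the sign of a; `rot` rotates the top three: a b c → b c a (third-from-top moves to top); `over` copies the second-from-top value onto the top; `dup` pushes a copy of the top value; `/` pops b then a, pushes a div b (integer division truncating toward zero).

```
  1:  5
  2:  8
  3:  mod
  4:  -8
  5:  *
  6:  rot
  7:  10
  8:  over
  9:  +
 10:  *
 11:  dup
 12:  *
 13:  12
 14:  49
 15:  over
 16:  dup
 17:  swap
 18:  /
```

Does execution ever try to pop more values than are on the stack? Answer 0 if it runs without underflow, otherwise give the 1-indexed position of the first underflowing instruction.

6

5   -> [5]
8   -> [5, 8]
mod -> [5]
-8  -> [5, -8]
*   -> [-40]
rot  — needs 3 operands, stack has 1 → underflow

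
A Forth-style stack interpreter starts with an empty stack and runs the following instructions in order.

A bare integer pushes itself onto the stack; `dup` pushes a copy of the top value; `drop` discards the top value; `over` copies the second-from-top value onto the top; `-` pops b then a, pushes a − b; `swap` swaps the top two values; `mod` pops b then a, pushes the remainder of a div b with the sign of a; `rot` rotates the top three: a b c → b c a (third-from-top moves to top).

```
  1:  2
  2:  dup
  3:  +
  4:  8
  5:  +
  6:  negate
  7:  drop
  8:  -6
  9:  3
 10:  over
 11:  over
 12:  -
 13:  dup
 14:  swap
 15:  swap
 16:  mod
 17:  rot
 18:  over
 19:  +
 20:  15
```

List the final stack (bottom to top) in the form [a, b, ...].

2      : 2
dup    : 2 2
+      : 4
8      : 4 8
+      : 12
negate : -12
drop   : (empty)
-6     : -6
3      : -6 3
over   : -6 3 -6
over   : -6 3 -6 3
-      : -6 3 -9
dup    : -6 3 -9 -9
swap   : -6 3 -9 -9
swap   : -6 3 -9 -9
mod    : -6 3 0
rot    : 3 0 -6
over   : 3 0 -6 0
+      : 3 0 -6
15     : 3 0 -6 15

[3, 0, -6, 15]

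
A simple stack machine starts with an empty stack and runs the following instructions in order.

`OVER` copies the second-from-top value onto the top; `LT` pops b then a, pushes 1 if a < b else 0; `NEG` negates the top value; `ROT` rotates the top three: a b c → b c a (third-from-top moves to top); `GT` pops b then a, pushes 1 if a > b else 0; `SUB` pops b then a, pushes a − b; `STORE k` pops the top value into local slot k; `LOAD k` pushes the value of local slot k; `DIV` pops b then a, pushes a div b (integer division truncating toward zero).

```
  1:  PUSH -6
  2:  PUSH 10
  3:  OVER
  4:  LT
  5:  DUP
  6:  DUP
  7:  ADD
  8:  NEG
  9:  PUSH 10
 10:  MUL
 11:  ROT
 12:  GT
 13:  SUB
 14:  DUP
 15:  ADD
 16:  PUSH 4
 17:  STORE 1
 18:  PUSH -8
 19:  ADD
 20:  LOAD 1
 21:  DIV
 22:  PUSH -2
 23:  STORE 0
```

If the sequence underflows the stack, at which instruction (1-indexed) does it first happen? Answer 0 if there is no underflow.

0

PUSH -6  [-6]
PUSH 10  [-6, 10]
OVER     [-6, 10, -6]
LT       [-6, 0]
DUP      [-6, 0, 0]
DUP      [-6, 0, 0, 0]
ADD      [-6, 0, 0]
NEG      [-6, 0, 0]
PUSH 10  [-6, 0, 0, 10]
MUL      [-6, 0, 0]
ROT      [0, 0, -6]
GT       [0, 1]
SUB      [-1]
DUP      [-1, -1]
ADD      [-2]
PUSH 4   [-2, 4]
STORE 1  [-2]
PUSH -8  [-2, -8]
ADD      [-10]
LOAD 1   [-10, 4]
DIV      [-2]
PUSH -2  [-2, -2]
STORE 0  [-2]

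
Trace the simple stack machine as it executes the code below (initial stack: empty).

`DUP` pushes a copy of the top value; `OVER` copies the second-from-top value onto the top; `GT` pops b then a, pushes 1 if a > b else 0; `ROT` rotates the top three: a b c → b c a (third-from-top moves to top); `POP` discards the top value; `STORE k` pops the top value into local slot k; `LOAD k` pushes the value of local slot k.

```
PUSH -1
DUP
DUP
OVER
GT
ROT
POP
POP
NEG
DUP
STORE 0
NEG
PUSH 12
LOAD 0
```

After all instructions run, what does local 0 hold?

1

PUSH -1 → [-1]
DUP     → [-1, -1]
DUP     → [-1, -1, -1]
OVER    → [-1, -1, -1, -1]
GT      → [-1, -1, 0]
ROT     → [-1, 0, -1]
POP     → [-1, 0]
POP     → [-1]
NEG     → [1]
DUP     → [1, 1]
STORE 0 → [1]
NEG     → [-1]
PUSH 12 → [-1, 12]
LOAD 0  → [-1, 12, 1]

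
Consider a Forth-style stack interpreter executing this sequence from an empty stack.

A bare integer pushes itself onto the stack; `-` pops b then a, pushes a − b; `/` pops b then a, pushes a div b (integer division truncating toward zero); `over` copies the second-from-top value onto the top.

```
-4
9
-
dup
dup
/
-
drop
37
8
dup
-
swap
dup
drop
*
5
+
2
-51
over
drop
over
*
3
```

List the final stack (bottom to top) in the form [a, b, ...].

-4   → [-4]
9    → [-4, 9]
-    → [-13]
dup  → [-13, -13]
dup  → [-13, -13, -13]
/    → [-13, 1]
-    → [-14]
drop → []
37   → [37]
8    → [37, 8]
dup  → [37, 8, 8]
-    → [37, 0]
swap → [0, 37]
dup  → [0, 37, 37]
drop → [0, 37]
*    → [0]
5    → [0, 5]
+    → [5]
2    → [5, 2]
-51  → [5, 2, -51]
over → [5, 2, -51, 2]
drop → [5, 2, -51]
over → [5, 2, -51, 2]
*    → [5, 2, -102]
3    → [5, 2, -102, 3]

[5, 2, -102, 3]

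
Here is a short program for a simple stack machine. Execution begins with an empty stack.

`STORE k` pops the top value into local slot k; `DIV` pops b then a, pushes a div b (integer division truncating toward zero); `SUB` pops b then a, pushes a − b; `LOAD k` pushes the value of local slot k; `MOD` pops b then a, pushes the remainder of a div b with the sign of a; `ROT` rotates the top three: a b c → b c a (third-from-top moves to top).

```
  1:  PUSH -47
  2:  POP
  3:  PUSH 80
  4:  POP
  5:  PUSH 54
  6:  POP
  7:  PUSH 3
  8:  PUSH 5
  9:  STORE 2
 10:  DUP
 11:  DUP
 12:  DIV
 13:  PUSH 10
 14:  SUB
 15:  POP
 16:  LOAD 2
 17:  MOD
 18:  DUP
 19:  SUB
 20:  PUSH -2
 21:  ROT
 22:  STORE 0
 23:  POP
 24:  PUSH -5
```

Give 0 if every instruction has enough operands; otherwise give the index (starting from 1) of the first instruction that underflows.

21

PUSH -47  [-47]
POP       []
PUSH 80   [80]
POP       []
PUSH 54   [54]
POP       []
PUSH 3    [3]
PUSH 5    [3, 5]
STORE 2   [3]
DUP       [3, 3]
DUP       [3, 3, 3]
DIV       [3, 1]
PUSH 10   [3, 1, 10]
SUB       [3, -9]
POP       [3]
LOAD 2    [3, 5]
MOD       [3]
DUP       [3, 3]
SUB       [0]
PUSH -2   [0, -2]
ROT  — needs 3 operands, stack has 2 → underflow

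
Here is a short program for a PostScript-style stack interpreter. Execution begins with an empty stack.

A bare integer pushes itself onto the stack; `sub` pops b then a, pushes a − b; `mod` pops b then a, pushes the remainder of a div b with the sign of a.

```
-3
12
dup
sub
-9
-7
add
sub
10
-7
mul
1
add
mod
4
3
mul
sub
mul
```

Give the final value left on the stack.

-3  → [-3]
12  → [-3, 12]
dup → [-3, 12, 12]
sub → [-3, 0]
-9  → [-3, 0, -9]
-7  → [-3, 0, -9, -7]
add → [-3, 0, -16]
sub → [-3, 16]
10  → [-3, 16, 10]
-7  → [-3, 16, 10, -7]
mul → [-3, 16, -70]
1   → [-3, 16, -70, 1]
add → [-3, 16, -69]
mod → [-3, 16]
4   → [-3, 16, 4]
3   → [-3, 16, 4, 3]
mul → [-3, 16, 12]
sub → [-3, 4]
mul → [-12]

-12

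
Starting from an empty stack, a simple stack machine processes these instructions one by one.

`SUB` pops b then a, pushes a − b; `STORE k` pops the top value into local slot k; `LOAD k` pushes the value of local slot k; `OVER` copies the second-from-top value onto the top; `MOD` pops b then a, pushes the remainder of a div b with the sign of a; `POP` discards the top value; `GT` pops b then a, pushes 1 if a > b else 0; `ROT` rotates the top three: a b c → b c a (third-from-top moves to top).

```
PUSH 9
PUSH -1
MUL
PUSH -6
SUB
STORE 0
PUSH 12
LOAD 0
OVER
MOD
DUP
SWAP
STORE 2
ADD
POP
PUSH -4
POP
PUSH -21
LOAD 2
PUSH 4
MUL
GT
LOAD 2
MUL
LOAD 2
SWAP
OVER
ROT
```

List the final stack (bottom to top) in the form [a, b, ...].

PUSH 9    [9]
PUSH -1   [9, -1]
MUL       [-9]
PUSH -6   [-9, -6]
SUB       [-3]
STORE 0   []
PUSH 12   [12]
LOAD 0    [12, -3]
OVER      [12, -3, 12]
MOD       [12, -3]
DUP       [12, -3, -3]
SWAP      [12, -3, -3]
STORE 2   [12, -3]
ADD       [9]
POP       []
PUSH -4   [-4]
POP       []
PUSH -21  [-21]
LOAD 2    [-21, -3]
PUSH 4    [-21, -3, 4]
MUL       [-21, -12]
GT        [0]
LOAD 2    [0, -3]
MUL       [0]
LOAD 2    [0, -3]
SWAP      [-3, 0]
OVER      [-3, 0, -3]
ROT       [0, -3, -3]

[0, -3, -3]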